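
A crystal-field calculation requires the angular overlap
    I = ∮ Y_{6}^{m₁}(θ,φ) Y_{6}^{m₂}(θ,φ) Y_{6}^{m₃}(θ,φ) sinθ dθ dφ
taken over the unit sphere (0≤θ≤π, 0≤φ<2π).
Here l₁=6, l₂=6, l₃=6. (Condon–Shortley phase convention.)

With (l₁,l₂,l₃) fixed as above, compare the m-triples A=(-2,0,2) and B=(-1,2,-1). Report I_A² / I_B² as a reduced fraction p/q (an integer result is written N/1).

121/420

Same 6,6,6: normalisation and zero-m 3j drop out of the ratio.
A: Δ: 6! 6! 6! / 19! → 1/325909584; sum: t=2:+1/1658880 t=3:−1/155520 t=4:+1/110592 t=5:−1/518400 t=6:+1/24883200 = 11/8294400; 3j²(6 6 6; -2 0 2) = Δ·Π!·Σ² = 11/4199  (sign +1)
B: Δ: 6! 6! 6! / 19! → 1/325909584; sum: t=2:+1/4147200 t=3:−1/207360 t=4:+1/82944 t=5:−1/207360 t=6:+1/4147200 = 1/345600; 3j²(6 6 6; -1 2 -1) = Δ·Π!·Σ² = 420/46189  (sign -1)
I_A²/I_B² = (11/4199)/(420/46189) = 121/420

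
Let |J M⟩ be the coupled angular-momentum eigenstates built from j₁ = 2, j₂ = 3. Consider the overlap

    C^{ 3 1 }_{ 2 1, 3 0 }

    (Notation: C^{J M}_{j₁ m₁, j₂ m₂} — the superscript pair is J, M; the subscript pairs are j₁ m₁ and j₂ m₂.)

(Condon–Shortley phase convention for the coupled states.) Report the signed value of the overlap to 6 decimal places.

j₁+j₂−J=2  J+j₁−j₂=2  J−j₁+j₂=4  j₁+j₂+J+1=9
(j₁±m₁, j₂±m₂, J±M) = (3,1,3,3,4,2)
P² = 96/5
sum k=0..1:
  [0] +1/12 = 1/12
  [1] −1/8 = -1/8
S = -1/24
C² = P²·S² = 1/30 ; C = -0.182574

−√(1/30) = -0.182574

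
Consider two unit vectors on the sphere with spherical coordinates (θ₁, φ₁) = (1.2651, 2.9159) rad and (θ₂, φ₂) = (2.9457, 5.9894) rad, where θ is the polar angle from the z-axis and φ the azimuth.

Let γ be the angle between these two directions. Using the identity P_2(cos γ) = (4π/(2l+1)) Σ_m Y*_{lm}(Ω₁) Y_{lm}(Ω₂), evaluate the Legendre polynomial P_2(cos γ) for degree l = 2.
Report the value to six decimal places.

Summing Y*_{l m}(θ₁,φ₁)·Y_{l m}(θ₂,φ₂) over m ∈ [−2, 2]; prefactor 4π/(2·2+1) = 2.513274:
  [-2]  conj(Y_{2,-2})(Ω₁) = +0.316104-0.153236i ; Y_{2,-2}(Ω₂) = +0.012180+0.008112i ; Δ = +0.005093+0.000698i
  [-1]  conj(Y_{2,-1})(Ω₁) = -0.216102+0.049618i ; Y_{2,-1}(Ω₂) = -0.141175-0.042711i ; Δ = +0.032627+0.002225i
  [+0]  conj(Y_{2,0})(Ω₁) = -0.229692-0.000000i ; Y_{2,0}(Ω₂) = +0.594937+0.000000i ; Δ = -0.136652-0.000000i
  [+1]  conj(Y_{2,1})(Ω₁) = +0.216102+0.049618i ; Y_{2,1}(Ω₂) = +0.141175-0.042711i ; Δ = +0.032627-0.002225i
  [+2]  conj(Y_{2,2})(Ω₁) = +0.316104+0.153236i ; Y_{2,2}(Ω₂) = +0.012180-0.008112i ; Δ = +0.005093-0.000698i
Σ over m = -0.061211+0.000000i; ×(4π/5) → -0.153839+0.000000i. Real part: -0.153839

-0.153839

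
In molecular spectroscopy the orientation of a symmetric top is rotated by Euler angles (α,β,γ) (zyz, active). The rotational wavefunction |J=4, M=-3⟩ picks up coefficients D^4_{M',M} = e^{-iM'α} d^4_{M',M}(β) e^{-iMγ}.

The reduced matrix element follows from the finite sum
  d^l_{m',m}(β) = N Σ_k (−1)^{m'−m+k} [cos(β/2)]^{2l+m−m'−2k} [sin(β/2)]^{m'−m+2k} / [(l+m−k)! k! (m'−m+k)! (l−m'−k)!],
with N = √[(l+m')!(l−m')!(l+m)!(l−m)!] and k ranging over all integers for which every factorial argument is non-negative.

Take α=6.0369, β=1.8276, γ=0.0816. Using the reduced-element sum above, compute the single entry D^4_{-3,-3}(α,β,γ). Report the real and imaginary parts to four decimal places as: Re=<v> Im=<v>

Re=-0.1835 Im=0.0988

Split into d^4_{-3,-3}(β=1.8276) × two z-phases.
c=cos(1.827600/2)=0.610741, s=sin(1.827600/2)=0.791830; N=√[1·5040·1·5040]=5040.000000
k: max(0,(-3)−(-3))=0 … min(4+(-3),4−(-3))=1
  k=0: (−1)^0·5040.0000/(5040)·0.6107^8·0.7918^0 = +0.019358
  k=1: (−1)^1·5040.0000/(720)·0.6107^6·0.7918^2 = -0.227775
d^4_{-3,-3}(1.8276) = +0.019358 -0.227775 = -0.208417
Phases: e^{-i·(-3)·6.0369}=+0.739240-0.673443i, e^{-i·(-3)·0.0816}=+0.970186+0.242362i ⇒ D=-0.183494+0.098831i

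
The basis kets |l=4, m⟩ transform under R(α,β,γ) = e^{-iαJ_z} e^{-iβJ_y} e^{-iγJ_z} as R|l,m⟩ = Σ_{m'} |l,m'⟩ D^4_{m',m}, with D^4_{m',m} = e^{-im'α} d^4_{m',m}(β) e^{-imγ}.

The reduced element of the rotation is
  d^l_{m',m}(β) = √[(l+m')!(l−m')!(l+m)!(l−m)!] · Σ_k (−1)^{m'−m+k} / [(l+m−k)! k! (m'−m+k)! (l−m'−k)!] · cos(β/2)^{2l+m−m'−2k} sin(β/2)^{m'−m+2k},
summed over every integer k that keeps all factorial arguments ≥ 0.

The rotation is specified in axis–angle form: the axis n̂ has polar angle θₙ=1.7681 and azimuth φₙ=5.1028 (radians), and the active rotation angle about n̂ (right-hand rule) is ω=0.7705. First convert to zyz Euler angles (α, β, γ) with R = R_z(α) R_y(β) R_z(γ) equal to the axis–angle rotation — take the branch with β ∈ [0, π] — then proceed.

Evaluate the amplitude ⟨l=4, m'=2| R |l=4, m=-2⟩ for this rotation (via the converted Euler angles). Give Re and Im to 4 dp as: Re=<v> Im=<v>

Re=0.0017 Im=-0.1809

Axis–angle → zyz. n̂ = (sinθₙcosφₙ, sinθₙsinφₙ, cosθₙ) = (+0.373185, -0.906811, -0.196026), ω = 0.7705.
R = I cosω + sinω [n̂]ₓ + (1−cosω) n̂n̂ᵀ gives
  R = [+0.756897, +0.040952, -0.652250; -0.232110, +0.949813, -0.209715; +0.610927, +0.310127, +0.728416]
β = atan2(√(R₁₃²+R₂₃²), R₃₃) = 0.754790; α = atan2(R₂₃, R₁₃) mod 2π = 3.452679; γ = atan2(R₃₂, −R₃₁) mod 2π = 2.671857
First d^4_{2,-2}(β=0.7548), then the phase factors e^{-i(2)α} and e^{-i(-2)γ}:
Half-angle: c=0.929628, s=0.368500. N=√(720·2·2·720)=1440.000000
The bounds max(0,m−m')=0 and min(l+m,l−m')=2 give 3 terms
  k=0: (−1)^4·1440.0000/(96)·0.9296^4·0.3685^4 = +0.206575
  k=1: (−1)^5·1440.0000/(120)·0.9296^2·0.3685^6 = -0.025967
  k=2: (−1)^6·1440.0000/(1440)·0.9296^0·0.3685^8 = +0.000340
d^4_{2,-2}(0.7548) = +0.206575 -0.025967 +0.000340 = +0.180948
Attach z-rotation phases: D = e^{-i(2)(3.4527)}·(+0.180948)·e^{-i(-2)(2.6719)} = +0.001656-0.180940i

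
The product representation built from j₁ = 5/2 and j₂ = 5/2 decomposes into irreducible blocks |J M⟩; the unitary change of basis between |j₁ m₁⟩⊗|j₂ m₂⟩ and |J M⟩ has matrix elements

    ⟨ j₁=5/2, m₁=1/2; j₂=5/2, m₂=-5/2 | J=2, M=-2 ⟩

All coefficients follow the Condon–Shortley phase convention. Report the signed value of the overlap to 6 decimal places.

triangle: 3!*2!*2!/8! = 24/40320
(j±m)!: 3!*2!*0!*5!*0!*4! = 34560
prefactor² = (2J+1)*Δ*N² = 720/7
  k=0: +1/(0!*3!*2!*0!*0!*2!) = 1/24
Σ = 1/24  ⇒  CG² = 720/7*(1/24)² = 5/28
CG = +√(5/28) = +0.422577

+√(5/28) ≈ +0.422577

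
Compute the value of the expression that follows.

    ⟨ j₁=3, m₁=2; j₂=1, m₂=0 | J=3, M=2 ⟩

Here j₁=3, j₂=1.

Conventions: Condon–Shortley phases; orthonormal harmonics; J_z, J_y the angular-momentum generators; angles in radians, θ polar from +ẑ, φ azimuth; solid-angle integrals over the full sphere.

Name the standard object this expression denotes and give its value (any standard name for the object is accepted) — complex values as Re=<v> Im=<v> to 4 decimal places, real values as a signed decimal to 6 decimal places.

This is a Clebsch–Gordan (vector-coupling) coefficient.
√[7·1!5!1!/8! · 5!1!1!1!5!1!] = √(300)
  +(−1)^0/∏(0,1,1,1,4,0)! = 1/24  (running 1/24)
  +(−1)^1/∏(1,0,0,0,5,1)! = -1/120  (running 1/30)
⟨..|..⟩ = √(300)·(1/30) = +0.577350

Clebsch–Gordan coefficient, +√(1/3) ≈ +0.577350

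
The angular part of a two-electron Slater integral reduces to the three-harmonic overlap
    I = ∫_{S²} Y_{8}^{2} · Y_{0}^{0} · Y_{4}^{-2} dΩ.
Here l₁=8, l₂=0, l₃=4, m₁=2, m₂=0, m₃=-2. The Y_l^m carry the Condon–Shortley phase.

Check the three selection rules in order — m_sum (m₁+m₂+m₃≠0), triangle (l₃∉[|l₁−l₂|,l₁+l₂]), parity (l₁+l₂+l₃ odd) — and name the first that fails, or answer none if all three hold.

Σmᵢ = 0  ✓
l₃∈[|l₁−l₂|,l₁+l₂]=[8,8] required, l₃=4 fails  ✗
Σlᵢ = 12 ⇒ even

triangle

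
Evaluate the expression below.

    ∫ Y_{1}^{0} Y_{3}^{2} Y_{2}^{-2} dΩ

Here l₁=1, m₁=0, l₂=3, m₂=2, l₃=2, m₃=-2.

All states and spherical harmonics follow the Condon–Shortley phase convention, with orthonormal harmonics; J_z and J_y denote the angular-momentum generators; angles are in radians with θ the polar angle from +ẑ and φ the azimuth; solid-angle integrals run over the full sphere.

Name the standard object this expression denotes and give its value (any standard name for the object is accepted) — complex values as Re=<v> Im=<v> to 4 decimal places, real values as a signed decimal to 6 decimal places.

This is a Gaunt coefficient — the integral of a triple product of spherical harmonics over the sphere.
Rules hold: Σm=0, L=6 even, 2≤2≤4.
N = 3·7·5 = 105
Δ = 2!·0!·4!/7! = 1/105
Racah Σ t=1..1: t=1:−1/4 = -1/4
⇒ 3j(1 3 2; 0 0 0)² = 3/35, sgn -1
Racah Σ t=1..1: t=1:−1/24 = -1/24
⇒ 3j(1 3 2; 0 2 -2)² = 1/21, sgn -1
4πI² = N·(3j₀)²·(3jₘ)² = 3/7
I = +1·√(0.428571/4π) = 0.18467439

Gaunt coefficient, +0.184674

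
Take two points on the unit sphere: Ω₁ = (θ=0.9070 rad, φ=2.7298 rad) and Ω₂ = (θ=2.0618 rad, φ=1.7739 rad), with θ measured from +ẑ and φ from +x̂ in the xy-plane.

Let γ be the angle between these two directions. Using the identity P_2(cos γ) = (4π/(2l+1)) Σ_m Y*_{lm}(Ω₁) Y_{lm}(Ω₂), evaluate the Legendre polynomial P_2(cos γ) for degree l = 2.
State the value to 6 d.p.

-0.481785

Term-by-term m-sum for l=2 (normalisation 4π/5 = 2.513274):
  m=-2: (+0.162863-0.175802i) × (-0.275952+0.118695i) = -0.024076+0.067844i  (running Σ = -0.024076+0.067844i)
  m=-1: (-0.343566+0.150057i) × (+0.064796+0.314628i) = -0.069474-0.098373i  (running Σ = -0.093549-0.030529i)
  m=0: (+0.043770-0.000000i) × (-0.105035+0.000000i) = -0.004597+0.000000i  (running Σ = -0.098147-0.030529i)
  m=1: (+0.343566+0.150057i) × (-0.064796+0.314628i) = -0.069474+0.098373i  (running Σ = -0.167621+0.067844i)
  m=2: (+0.162863+0.175802i) × (-0.275952-0.118695i) = -0.024076-0.067844i  (running Σ = -0.191696+0.000000i)
Total Σ_m = -0.191696+0.000000i. Multiply by 2.513274: -0.481785+0.000000i. P_2(cos γ) = -0.481785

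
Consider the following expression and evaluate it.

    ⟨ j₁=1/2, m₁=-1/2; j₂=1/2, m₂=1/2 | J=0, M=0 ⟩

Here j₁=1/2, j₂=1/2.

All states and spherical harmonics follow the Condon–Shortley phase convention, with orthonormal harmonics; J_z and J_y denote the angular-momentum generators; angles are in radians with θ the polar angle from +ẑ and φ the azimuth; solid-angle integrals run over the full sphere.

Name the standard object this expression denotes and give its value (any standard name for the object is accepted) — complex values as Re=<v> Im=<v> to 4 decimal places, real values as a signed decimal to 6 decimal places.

Clebsch–Gordan coefficient, −√(1/2) ≈ -0.707107

This is a Clebsch–Gordan (vector-coupling) coefficient.
triangle: 1!*0!*0!/2! = 1/2
(j±m)!: 0!*1!*1!*0!*0!*0! = 1
prefactor² = (2J+1)*Δ*N² = 1/2
  k=1: −1/(1!*0!*0!*0!*0!*0!) = -1
Σ = -1  ⇒  CG² = 1/2*(-1)² = 1/2
CG = −√(1/2) = -0.707107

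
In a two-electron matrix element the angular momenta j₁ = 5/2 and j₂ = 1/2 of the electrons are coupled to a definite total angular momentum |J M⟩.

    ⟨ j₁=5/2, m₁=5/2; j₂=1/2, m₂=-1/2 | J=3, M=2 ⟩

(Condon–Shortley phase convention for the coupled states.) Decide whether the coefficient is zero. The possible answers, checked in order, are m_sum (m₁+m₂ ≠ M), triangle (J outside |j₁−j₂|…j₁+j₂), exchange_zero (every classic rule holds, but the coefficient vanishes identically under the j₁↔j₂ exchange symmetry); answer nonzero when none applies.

nonzero

m-sum: m₁+m₂ = 5/2+(-1/2) = 2, M = 2  ✓
triangle: |j₁−j₂| = 2 ≤ J = 3 ≤ j₁+j₂ = 3  ✓
exchange: j₁≠j₂ or m₁≠m₂ — the exchange symmetry imposes no constraint here
value check: CG = +√(1/6) = +0.408248 ≠ 0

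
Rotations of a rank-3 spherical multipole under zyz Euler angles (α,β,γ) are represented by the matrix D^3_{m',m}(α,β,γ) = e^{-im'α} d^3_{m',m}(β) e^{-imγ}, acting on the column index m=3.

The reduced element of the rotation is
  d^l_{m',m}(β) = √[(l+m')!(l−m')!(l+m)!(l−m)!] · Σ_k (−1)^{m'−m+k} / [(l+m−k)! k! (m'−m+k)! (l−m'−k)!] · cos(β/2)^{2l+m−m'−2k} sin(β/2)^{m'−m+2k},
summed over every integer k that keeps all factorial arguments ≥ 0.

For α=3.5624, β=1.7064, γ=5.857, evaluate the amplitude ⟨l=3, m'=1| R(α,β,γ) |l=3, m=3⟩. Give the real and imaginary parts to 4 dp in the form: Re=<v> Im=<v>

Split into d^3_{1,3}(β=1.7064) × two z-phases.
c=cos(1.706400/2)=0.657576, s=sin(1.706400/2)=0.753389; N=√[24·2·720·1]=185.903201
The bounds max(0,m−m')=2 and min(l+m,l−m')=2 give 1 term
  k=2: (−1)^0·185.9032/(48)·0.6576^4·0.7534^2 = +0.411023
d^3_{1,3}(1.7064) = +0.411023
D = (-0.912759+0.408497i)·(+0.411023)·(+0.288098+0.957601i) = -0.268868-0.310886i

Re=-0.2689 Im=-0.3109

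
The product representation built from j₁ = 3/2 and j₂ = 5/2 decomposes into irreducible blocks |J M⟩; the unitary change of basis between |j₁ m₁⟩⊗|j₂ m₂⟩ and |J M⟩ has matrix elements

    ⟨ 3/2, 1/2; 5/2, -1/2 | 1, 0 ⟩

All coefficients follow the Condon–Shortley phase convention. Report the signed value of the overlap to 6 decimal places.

−√(3/10) ≈ -0.547723

j₁+j₂−J=3  J+j₁−j₂=0  J−j₁+j₂=2  j₁+j₂+J+1=6
(j₁±m₁, j₂±m₂, J±M) = (2,1,2,3,1,1)
P² = 6/5
sum k=1..1:
  [1] −1/2 = -1/2
S = -1/2
C² = P²·S² = 3/10 ; C = -0.547723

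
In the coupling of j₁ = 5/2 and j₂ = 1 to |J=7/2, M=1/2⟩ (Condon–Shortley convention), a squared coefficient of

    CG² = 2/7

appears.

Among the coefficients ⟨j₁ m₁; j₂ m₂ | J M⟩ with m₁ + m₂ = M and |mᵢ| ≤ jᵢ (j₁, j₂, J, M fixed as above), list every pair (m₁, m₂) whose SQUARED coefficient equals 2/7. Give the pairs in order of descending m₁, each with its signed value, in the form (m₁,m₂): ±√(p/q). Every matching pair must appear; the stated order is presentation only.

(-1/2,1): +√(2/7)

Admissible pairs with m₁+m₂ = M = 1/2: (-1/2,1), (1/2,0), (3/2,-1)
  (m₁,m₂)=(3/2,-1): CG² = 1/7, CG = +√(1/7)
  (m₁,m₂)=(1/2,0): CG² = 4/7, CG = +√(4/7)
  (m₁,m₂)=(-1/2,1): CG² = 2/7, CG = +√(2/7)   ← matches the target
Pairs with CG² = 2/7: (-1/2,1): +√(2/7)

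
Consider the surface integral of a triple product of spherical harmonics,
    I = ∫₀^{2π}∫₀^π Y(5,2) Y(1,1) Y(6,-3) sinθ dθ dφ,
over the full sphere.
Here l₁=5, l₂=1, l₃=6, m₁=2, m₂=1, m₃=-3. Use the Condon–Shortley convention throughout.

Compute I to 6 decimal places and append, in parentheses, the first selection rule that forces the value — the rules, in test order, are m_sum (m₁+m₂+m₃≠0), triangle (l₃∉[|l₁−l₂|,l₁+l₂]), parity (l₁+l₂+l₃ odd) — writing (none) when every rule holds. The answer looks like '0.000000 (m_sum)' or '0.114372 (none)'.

Rules hold: Σm=0, L=12 even, 4≤6≤6.
N = 11·3·13 = 429
Δ = 0!·10!·2!/13! = 1/858
Racah Σ t=0..0: t=0:+1/14400 = 1/14400
⇒ 3j(5 1 6; 0 0 0)² = 6/143, sgn +1
Racah Σ t=0..0: t=0:+1/60480 = 1/60480
⇒ 3j(5 1 6; 2 1 -3)² = 6/143, sgn -1
4πI² = N·(3j₀)²·(3jₘ)² = 108/143
I = -1·√(0.755245/4π) = -0.24515397
No selection rule forces the value: the integral is nonzero (none).

-0.245154 (none)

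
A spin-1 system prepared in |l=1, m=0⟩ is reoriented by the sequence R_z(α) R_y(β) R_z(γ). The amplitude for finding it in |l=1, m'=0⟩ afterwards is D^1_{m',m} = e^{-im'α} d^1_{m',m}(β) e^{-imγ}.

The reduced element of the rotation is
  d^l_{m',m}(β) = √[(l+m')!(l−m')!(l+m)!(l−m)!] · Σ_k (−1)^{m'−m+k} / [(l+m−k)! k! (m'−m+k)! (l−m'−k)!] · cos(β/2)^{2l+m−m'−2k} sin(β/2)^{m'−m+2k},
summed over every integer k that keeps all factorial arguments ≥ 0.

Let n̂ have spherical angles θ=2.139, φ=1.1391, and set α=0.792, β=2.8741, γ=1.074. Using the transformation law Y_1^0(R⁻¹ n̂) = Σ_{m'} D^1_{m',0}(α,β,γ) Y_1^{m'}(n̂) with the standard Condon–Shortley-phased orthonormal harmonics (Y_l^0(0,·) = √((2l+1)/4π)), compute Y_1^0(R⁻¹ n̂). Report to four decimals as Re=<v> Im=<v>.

Re=0.3559 Im=0.0000

Need the full column D^1_{m',0} for m'=−1..1 at α=0.7920, β=2.8741, γ=1.0740.
cos(β/2)=0.133348, sin(β/2)=0.991069
d^1_{-1,0}: single k=1 term ⇒ +0.186898;  D = +0.131282+0.133027i
d^1_{0,0}: k∈[0..1] ⇒ +0.017782 -0.982218 = -0.964437;  D = -0.964437+0.000000i
d^1_{1,0}: single k=0 term ⇒ -0.186898;  D = -0.131282+0.133027i
Y_1^{m'}(θ=2.139,φ=1.1391) and Σ D·Y over m':
  (+0.1313+0.1330i)·(+0.1218-0.2645i)  (-0.9644+0.0000i)·(-0.2629+0.0000i)  (-0.1313+0.1330i)·(-0.1218-0.2645i)
Y_1^0(R⁻¹ n̂) = +0.355936+0.000000i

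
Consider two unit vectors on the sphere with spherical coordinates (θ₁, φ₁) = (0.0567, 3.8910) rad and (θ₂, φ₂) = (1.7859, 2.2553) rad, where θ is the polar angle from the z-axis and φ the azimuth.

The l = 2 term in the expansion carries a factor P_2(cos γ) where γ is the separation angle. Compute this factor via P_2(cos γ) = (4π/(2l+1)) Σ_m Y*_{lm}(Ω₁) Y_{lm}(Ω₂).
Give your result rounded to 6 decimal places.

Addition theorem: P_2(cos γ) = (4π/5) Σ_m Y*_{lm}(Ω₁) Y_{lm}(Ω₂), m = −2…2:
  term(m=-2) = -0.00045 - 0.00006j   from Y*(Ω₁)=0.00009 + 0.00124j, Y(Ω₂)=-0.07389 + 0.36119j
  term(m=-1) = 0.00046 - 0.00703j   from Y*(Ω₁)=-0.03200 - 0.02978j, Y(Ω₂)=0.10186 + 0.12481j
  term(m=+0) = -0.17092 + 0.00000j   from Y*(Ω₁)=0.62774 + 0.00000j, Y(Ω₂)=-0.27228 + 0.00000j
  term(m=+1) = 0.00046 + 0.00703j   from Y*(Ω₁)=0.03200 - 0.02978j, Y(Ω₂)=-0.10186 + 0.12481j
  term(m=+2) = -0.00045 + 0.00006j   from Y*(Ω₁)=0.00009 - 0.00124j, Y(Ω₂)=-0.07389 - 0.36119j
Accumulated sum -0.17092 + 0.00000j; after 4π/(2l+1) scaling, -0.42956 + 0.00000j ⇒ P_2 = -0.429564

-0.429564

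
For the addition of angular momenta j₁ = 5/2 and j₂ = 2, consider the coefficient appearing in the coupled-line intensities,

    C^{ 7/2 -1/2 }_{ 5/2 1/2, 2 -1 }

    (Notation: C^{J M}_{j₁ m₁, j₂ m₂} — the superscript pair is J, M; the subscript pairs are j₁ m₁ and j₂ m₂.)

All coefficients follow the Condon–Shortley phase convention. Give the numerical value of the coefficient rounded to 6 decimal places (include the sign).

+0.557773  (= +√(14/45))

triangle: 1!×4!×3!/9! = 144/362880
(j±m)!: 3!×2!×1!×3!×3!×4! = 10368
prefactor² = (2J+1)×Δ×N² = 1152/35
  k=0: +1/(0!×1!×2!×1!×2!×2!) = 1/8
  k=1: −1/(1!×0!×1!×0!×3!×3!) = -1/36
Σ = 7/72  ⇒  CG² = 1152/35×(7/72)² = 14/45
CG = +√(14/45) = +0.557773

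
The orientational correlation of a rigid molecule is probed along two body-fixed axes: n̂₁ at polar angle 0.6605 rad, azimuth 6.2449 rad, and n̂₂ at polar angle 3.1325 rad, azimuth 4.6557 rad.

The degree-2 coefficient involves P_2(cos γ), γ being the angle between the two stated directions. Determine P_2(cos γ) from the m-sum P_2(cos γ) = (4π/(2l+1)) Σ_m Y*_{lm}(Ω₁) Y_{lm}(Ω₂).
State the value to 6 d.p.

Addition theorem: P_2(cos γ) = (4π/5) Σ_m Y*_{lm}(Ω₁) Y_{lm}(Ω₂), m = −2…2:
  m=-2: Y*=+0.144966-0.011122i  Y=-0.000032-0.000004i  product -0.000005-0.000000i
  m=-1: Y*=+0.374011-0.014326i  Y=+0.000398-0.007013i  product +0.000048-0.002629i
  m=+0: Y*=+0.274646-0.000000i  Y=+0.630705+0.000000i  product +0.173221+0.000000i
  m=+1: Y*=-0.374011-0.014326i  Y=-0.000398-0.007013i  product +0.000048+0.002629i
  m=+2: Y*=+0.144966+0.011122i  Y=-0.000032+0.000004i  product -0.000005+0.000000i
Total Σ_m = +0.173308-0.000000i. Multiply by 2.513274: +0.435571-0.000000i. P_2(cos γ) = 0.435571

0.435571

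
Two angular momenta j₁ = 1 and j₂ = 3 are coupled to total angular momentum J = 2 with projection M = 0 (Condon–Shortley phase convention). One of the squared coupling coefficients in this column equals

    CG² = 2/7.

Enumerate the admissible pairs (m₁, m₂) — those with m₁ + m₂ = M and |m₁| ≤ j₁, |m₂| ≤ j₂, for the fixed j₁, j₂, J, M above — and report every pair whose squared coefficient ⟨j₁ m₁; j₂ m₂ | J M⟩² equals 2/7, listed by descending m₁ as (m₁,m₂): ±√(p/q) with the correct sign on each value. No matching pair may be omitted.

Admissible pairs with m₁+m₂ = M = 0: (-1,1), (0,0), (1,-1)
  (m₁,m₂)=(1,-1): CG² = 2/7, CG = +√(2/7)   ← matches the target
  (m₁,m₂)=(0,0): CG² = 3/7, CG = −√(3/7)
  (m₁,m₂)=(-1,1): CG² = 2/7, CG = +√(2/7)   ← matches the target
Pairs with CG² = 2/7: (1,-1): +√(2/7); (-1,1): +√(2/7)

(1,-1): +√(2/7); (-1,1): +√(2/7)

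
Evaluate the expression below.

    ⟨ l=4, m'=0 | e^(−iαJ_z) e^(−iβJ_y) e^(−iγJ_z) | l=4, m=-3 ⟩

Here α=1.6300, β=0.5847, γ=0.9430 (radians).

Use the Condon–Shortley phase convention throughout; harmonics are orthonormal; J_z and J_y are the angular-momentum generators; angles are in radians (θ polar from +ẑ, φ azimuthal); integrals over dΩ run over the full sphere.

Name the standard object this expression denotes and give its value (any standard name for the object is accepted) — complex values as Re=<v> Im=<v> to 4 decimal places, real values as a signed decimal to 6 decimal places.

This is a Wigner D-matrix element — the rotation-matrix element ⟨l m'| R(α,β,γ) |l m⟩ in the angular-momentum basis.
First d^4_{0,-3}(β=0.5847), then the phase factors e^{-i(0)α} and e^{-i(-3)γ}:
With c≡cos(β/2)=0.957569 and s≡sin(β/2)=0.288203, N=[24·24·1·5040]^{1/2}=1703.830978
The bounds max(0,m−m')=0 and min(l+m,l−m')=1 give 2 terms
  k=0: (−1)^3·1703.8310/(144)·0.9576^5·0.2882^3 = -0.228040
  k=1: (−1)^4·1703.8310/(144)·0.9576^3·0.2882^5 = +0.020657
d^4_{0,-3}(0.5847) = -0.228040 +0.020657 = -0.207383
D = (+1.000000+0.000000i)·(-0.207383)·(-0.951539+0.307527i) = +0.197333-0.063776i

Wigner D-matrix element, Re=0.1973 Im=-0.0638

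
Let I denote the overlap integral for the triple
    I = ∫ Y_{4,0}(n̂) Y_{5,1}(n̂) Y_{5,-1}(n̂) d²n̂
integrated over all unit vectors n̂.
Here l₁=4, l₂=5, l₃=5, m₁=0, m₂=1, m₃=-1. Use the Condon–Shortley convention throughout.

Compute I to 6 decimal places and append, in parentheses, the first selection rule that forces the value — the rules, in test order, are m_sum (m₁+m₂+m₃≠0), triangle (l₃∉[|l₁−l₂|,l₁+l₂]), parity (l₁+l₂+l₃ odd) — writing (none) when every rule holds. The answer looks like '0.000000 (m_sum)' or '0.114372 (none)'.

-0.086798 (none)

Rules hold: Σm=0, L=14 even, 1≤5≤9.
N = 9·11·11 = 1089
Δ = 4!·4!·6!/15! = 1/3153150
Racah Σ t=0..4: t=0:+1/69120 t=1:−1/1728 t=2:+1/576 t=3:−1/1728 t=4:+1/69120 = 7/11520
⇒ 3j(4 5 5; 0 0 0)² = 2/143, sgn -1
Racah Σ t=0..4: t=0:+1/414720 t=1:−1/4320 t=2:+1/768 t=3:−1/1296 t=4:+1/27648 = 7/20736
⇒ 3j(4 5 5; 0 1 -1)² = 8/1287, sgn +1
4πI² = N·(3j₀)²·(3jₘ)² = 16/169
I = -1·√(0.0946746/4π) = -0.08679840
No selection rule forces the value: the integral is nonzero (none).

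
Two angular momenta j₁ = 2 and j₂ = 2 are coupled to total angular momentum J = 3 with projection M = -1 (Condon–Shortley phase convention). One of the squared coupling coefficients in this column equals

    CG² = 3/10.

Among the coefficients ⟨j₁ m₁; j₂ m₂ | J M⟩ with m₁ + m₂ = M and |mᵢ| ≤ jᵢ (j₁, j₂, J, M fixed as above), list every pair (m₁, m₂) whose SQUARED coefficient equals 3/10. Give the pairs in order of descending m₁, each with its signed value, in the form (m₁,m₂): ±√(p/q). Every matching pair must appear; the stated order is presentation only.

(1,-2): +√(3/10); (-2,1): −√(3/10)

Admissible pairs with m₁+m₂ = M = -1: (-2,1), (-1,0), (0,-1), (1,-2)
  (m₁,m₂)=(1,-2): CG² = 3/10, CG = +√(3/10)   ← matches the target
  (m₁,m₂)=(0,-1): CG² = 1/5, CG = +√(1/5)
  (m₁,m₂)=(-1,0): CG² = 1/5, CG = −√(1/5)
  (m₁,m₂)=(-2,1): CG² = 3/10, CG = −√(3/10)   ← matches the target
Pairs with CG² = 3/10: (1,-2): +√(3/10); (-2,1): −√(3/10)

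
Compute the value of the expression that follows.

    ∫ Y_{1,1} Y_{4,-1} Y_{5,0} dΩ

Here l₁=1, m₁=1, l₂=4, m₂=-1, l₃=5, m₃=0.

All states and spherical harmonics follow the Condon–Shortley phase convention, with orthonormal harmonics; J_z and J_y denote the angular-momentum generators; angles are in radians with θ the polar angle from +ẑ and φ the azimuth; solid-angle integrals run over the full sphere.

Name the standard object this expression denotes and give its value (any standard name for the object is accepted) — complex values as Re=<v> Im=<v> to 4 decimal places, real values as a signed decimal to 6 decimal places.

Gaunt coefficient, +0.155288

This is a Gaunt coefficient — the integral of a triple product of spherical harmonics over the sphere.
Rules hold: Σm=0, L=10 even, 3≤5≤5.
N = 3·9·11 = 297
Δ = 0!·2!·8!/11! = 1/495
Racah Σ t=0..0: t=0:+1/576 = 1/576
⇒ 3j(1 4 5; 0 0 0)² = 5/99, sgn -1
Racah Σ t=0..0: t=0:+1/1440 = 1/1440
⇒ 3j(1 4 5; 1 -1 0)² = 2/99, sgn -1
4πI² = N·(3j₀)²·(3jₘ)² = 10/33
I = +1·√(0.30303/4π) = 0.15528807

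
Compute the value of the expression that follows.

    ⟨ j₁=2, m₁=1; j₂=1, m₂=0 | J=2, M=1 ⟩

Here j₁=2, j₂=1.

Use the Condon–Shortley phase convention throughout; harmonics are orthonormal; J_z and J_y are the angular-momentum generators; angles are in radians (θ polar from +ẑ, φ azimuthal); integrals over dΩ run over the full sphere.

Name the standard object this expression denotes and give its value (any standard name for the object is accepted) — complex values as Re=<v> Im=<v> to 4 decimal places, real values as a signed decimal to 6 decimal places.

This is a Clebsch–Gordan (vector-coupling) coefficient.
triangle: 1!×3!×1!/6! = 6/720
(j±m)!: 3!×1!×1!×1!×3!×1! = 36
prefactor² = (2J+1)×Δ×N² = 3/2
  k=0: +1/(0!×1!×1!×1!×2!×0!) = 1/2
  k=1: −1/(1!×0!×0!×0!×3!×1!) = -1/6
Σ = 1/3  ⇒  CG² = 3/2×(1/3)² = 1/6
CG = +√(1/6) = +0.408248

Clebsch–Gordan coefficient, +√(1/6) ≈ +0.408248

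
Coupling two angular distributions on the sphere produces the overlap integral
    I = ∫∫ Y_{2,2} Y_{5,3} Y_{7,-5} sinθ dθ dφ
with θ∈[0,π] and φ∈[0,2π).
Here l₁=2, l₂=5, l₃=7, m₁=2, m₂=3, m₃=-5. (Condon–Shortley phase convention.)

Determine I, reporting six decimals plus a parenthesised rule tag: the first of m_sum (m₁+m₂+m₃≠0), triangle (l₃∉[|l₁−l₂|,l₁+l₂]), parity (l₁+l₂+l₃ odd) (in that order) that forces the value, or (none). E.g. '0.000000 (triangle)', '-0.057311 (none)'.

m-sum 0 ✓  L=14 even ✓  3≤7≤7 ✓
Π(2lᵢ+1) = 5×11×15 = 825
triangle coeff Δ(2,5,7) = 1/15015
Σ_t [0,0]: t=0:+1/57600 = 1/57600
(3j)²=21/715 [(2 5 7; 0 0 0)], sign=-1
Σ_t [0,0]: t=0:+1/1935360 = 1/1935360
(3j)²=3/91 [(2 5 7; 2 3 -5)], sign=+1
⇒ 4πI² = 135/169
I = (-1)√(135/169/(4π)) = -0.25212656
No selection rule forces the value: the integral is nonzero (none).

-0.252127 (none)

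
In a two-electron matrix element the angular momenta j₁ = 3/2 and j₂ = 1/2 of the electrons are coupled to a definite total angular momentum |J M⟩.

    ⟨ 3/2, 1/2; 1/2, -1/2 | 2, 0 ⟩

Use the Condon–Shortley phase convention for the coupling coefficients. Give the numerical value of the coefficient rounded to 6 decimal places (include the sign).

+√(1/2) = +0.707107

triangle: 0!×3!×1!/5! = 6/120
(j±m)!: 2!×1!×0!×1!×2!×2! = 8
prefactor² = (2J+1)×Δ×N² = 2
  k=0: +1/(0!×0!×1!×0!×2!×1!) = 1/2
Σ = 1/2  ⇒  CG² = 2×(1/2)² = 1/2
CG = +√(1/2) = +0.707107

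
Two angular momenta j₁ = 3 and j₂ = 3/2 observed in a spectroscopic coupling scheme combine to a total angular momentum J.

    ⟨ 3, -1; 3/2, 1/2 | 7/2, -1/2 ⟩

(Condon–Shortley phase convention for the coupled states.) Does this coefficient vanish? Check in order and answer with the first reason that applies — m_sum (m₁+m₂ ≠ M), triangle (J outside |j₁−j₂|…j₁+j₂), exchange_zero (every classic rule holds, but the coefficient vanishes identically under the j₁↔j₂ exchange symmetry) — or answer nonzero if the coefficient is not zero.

m-sum: m₁+m₂ = -1+1/2 = -1/2, M = -1/2  ✓
triangle: |j₁−j₂| = 3/2 ≤ J = 7/2 ≤ j₁+j₂ = 9/2  ✓
exchange: j₁≠j₂ or m₁≠m₂ — the exchange symmetry imposes no constraint here
value check: CG = −√(2/7) = -0.534522 ≠ 0

nonzero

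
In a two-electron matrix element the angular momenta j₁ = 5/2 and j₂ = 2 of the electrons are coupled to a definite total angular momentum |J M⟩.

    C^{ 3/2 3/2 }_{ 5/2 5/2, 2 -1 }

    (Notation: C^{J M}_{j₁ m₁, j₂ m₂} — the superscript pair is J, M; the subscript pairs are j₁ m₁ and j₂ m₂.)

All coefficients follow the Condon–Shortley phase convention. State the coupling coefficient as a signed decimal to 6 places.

+√(2/7) ≈ +0.534522

triangle: 3!*2!*1!/7! = 12/5040
(j±m)!: 5!*0!*1!*3!*3!*0! = 4320
prefactor² = (2J+1)*Δ*N² = 288/7
  k=0: +1/(0!*3!*0!*1!*2!*0!) = 1/12
Σ = 1/12  ⇒  CG² = 288/7*(1/12)² = 2/7
CG = +√(2/7) = +0.534522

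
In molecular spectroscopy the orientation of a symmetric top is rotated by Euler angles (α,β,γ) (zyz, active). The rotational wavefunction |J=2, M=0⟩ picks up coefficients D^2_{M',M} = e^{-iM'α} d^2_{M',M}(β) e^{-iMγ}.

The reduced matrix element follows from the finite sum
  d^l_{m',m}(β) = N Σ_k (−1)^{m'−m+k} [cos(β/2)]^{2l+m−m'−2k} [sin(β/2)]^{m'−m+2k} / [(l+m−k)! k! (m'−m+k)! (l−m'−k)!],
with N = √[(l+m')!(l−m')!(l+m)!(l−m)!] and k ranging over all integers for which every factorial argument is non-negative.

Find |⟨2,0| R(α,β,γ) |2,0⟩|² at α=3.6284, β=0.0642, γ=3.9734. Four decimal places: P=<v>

D^2_{0,0}(3.6284,0.0642,3.9734) = e^{-i·0·3.6284}·d^2_{0,0}(0.0642)·e^{-i·0·3.9734}. Compute d first:
c=cos(0.064200/2)=0.999485, s=sin(0.064200/2)=0.032094; N=√[2·2·2·2]=4.000000
Admissible k: 0..2 (factorial args all ≥0)
  k=0: (−1)^0·4.0000/(4)·0.9995^4·0.0321^0 = +0.997941
  k=1: (−1)^1·4.0000/(1)·0.9995^2·0.0321^2 = -0.004116
  k=2: (−1)^2·4.0000/(4)·0.9995^0·0.0321^4 = +0.000001
d^2_{0,0}(0.0642) = +0.997941 -0.004116 +0.000001 = +0.993826
|D^2_{0,0}|² = |d^2_{0,0}(β)|² = (+0.993826)² = 0.987690 (the z-rotation phases have unit modulus)

P=0.9877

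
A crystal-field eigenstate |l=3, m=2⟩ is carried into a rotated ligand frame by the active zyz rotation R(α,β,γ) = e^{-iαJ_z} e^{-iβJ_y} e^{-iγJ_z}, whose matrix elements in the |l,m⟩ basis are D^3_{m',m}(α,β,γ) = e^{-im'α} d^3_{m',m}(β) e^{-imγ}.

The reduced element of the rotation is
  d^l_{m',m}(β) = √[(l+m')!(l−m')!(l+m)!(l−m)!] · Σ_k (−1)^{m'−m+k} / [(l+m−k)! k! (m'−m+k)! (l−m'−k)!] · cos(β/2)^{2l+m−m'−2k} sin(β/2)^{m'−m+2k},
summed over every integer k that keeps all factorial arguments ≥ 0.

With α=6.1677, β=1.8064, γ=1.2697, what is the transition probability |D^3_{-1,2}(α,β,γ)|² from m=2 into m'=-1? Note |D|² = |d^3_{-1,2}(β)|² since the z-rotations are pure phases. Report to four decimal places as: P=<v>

P=0.0202

First d^3_{-1,2}(β=1.8064), then the phase factors e^{-i(-1)α} and e^{-i(2)γ}:
Half-angle: c=0.619100, s=0.785312. N=√(2·24·120·1)=75.894664
k∈{3,4} keeps every argument non-negative
  k=3: (−1)^0·75.8947/(12)·0.6191^3·0.7853^3 = +0.726841
  k=4: (−1)^1·75.8947/(24)·0.6191^1·0.7853^5 = -0.584753
d^3_{-1,2}(1.8064) = +0.726841 -0.584753 = +0.142088
|D^3_{-1,2}|² = |d^3_{-1,2}(β)|² = (+0.142088)² = 0.020189 (the z-rotation phases have unit modulus)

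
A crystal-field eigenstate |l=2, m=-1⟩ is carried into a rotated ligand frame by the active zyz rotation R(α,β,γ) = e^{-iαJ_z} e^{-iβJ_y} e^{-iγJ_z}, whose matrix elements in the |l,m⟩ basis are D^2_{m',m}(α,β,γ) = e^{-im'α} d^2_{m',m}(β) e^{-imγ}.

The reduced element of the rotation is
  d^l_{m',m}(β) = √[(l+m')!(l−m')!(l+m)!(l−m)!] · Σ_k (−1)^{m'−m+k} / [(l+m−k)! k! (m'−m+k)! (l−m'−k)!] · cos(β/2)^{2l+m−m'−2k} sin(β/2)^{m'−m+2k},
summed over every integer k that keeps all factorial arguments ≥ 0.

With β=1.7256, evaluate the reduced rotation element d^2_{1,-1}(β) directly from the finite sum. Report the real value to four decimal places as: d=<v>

d^2_{1,-1}(β=1.7256) via the finite sum:
c=cos(1.725600/2)=0.650313, s=sin(1.725600/2)=0.759666; N=√[6·1·1·6]=6.000000
k∈{0,1} keeps every argument non-negative
  k=0: (−1)^2·6.0000/(2)·0.6503^2·0.7597^2 = +0.732170
  k=1: (−1)^3·6.0000/(6)·0.6503^0·0.7597^4 = -0.333036
d^2_{1,-1}(1.7256) = +0.732170 -0.333036 = +0.399134

d=0.3991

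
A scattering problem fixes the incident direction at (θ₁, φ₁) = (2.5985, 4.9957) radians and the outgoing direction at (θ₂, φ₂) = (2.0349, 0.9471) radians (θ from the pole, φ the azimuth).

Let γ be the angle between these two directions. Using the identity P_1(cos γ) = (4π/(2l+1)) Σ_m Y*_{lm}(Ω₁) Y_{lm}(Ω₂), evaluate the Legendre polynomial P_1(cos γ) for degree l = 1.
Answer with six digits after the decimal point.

Summing Y*_{l m}(θ₁,φ₁)·Y_{l m}(θ₂,φ₂) over m ∈ [−1, 1]; prefactor 4π/(2·1+1) = 4.188790:
  m=-1: (0.049910, -0.171429) × (0.180438, -0.250782) = (-0.033985, -0.043449)  (running Σ = (-0.033985, -0.043449))
  m=0: (-0.418300, -0.000000) × (-0.218709, 0.000000) = (0.091486, 0.000000)  (running Σ = (0.057500, -0.043449))
  m=1: (-0.049910, -0.171429) × (-0.180438, -0.250782) = (-0.033985, 0.043449)  (running Σ = (0.023515, 0.000000))
Total Σ_m = (0.023515, 0.000000). Multiply by 4.188790: (0.098499, 0.000000). P_1(cos γ) = 0.098499

0.098499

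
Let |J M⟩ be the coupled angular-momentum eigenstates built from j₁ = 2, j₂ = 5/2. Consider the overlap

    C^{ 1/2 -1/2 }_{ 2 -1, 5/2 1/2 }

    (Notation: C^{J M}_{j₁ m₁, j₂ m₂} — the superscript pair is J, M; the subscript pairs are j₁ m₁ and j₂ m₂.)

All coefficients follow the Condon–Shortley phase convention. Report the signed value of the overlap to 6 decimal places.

√[2·4!0!1!/6! · 1!3!3!2!0!1!] = √(24/5)
  +(−1)^3/∏(3,1,0,0,0,1)! = -1/6  (running -1/6)
⟨..|..⟩ = √(24/5)·(-1/6) = -0.365148

−√(2/15) ≈ -0.365148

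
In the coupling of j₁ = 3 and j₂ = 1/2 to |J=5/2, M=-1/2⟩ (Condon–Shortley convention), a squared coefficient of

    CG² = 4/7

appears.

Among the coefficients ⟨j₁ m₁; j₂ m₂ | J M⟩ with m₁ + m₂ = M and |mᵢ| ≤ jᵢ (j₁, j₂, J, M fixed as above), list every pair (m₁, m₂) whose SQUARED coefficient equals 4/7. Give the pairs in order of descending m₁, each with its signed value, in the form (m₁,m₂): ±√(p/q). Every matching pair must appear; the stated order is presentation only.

Admissible pairs with m₁+m₂ = M = -1/2: (-1,1/2), (0,-1/2)
  (m₁,m₂)=(0,-1/2): CG² = 3/7, CG = +√(3/7)
  (m₁,m₂)=(-1,1/2): CG² = 4/7, CG = −√(4/7)   ← matches the target
Pairs with CG² = 4/7: (-1,1/2): −√(4/7)

(-1,1/2): −√(4/7)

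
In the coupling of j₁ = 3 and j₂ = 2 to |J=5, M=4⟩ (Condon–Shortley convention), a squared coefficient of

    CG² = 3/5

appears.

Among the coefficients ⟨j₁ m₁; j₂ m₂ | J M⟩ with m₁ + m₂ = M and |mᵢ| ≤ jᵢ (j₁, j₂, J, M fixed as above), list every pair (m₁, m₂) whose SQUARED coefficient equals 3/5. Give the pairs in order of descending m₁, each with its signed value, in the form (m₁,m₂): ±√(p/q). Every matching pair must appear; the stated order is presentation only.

(2,2): +√(3/5)

Admissible pairs with m₁+m₂ = M = 4: (2,2), (3,1)
  (m₁,m₂)=(3,1): CG² = 2/5, CG = +√(2/5)
  (m₁,m₂)=(2,2): CG² = 3/5, CG = +√(3/5)   ← matches the target
Pairs with CG² = 3/5: (2,2): +√(3/5)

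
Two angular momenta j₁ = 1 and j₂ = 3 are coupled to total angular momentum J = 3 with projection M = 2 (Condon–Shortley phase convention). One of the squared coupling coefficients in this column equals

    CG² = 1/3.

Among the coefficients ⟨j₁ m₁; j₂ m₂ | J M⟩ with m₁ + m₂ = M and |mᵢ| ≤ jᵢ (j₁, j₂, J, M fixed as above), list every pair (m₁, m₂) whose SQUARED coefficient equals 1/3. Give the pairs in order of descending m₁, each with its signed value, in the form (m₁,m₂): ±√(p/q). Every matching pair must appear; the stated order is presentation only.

Admissible pairs with m₁+m₂ = M = 2: (-1,3), (0,2), (1,1)
  (m₁,m₂)=(1,1): CG² = 5/12, CG = +√(5/12)
  (m₁,m₂)=(0,2): CG² = 1/3, CG = −√(1/3)   ← matches the target
  (m₁,m₂)=(-1,3): CG² = 1/4, CG = −√(1/4)
Pairs with CG² = 1/3: (0,2): −√(1/3)

(0,2): −√(1/3)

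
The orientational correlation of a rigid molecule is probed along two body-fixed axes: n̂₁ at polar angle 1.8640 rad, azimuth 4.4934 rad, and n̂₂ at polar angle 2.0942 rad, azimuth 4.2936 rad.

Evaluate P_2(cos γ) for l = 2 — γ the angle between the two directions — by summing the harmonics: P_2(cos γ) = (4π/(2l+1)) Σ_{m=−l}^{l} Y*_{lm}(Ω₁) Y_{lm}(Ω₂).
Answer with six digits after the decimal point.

Summing Y*_{l m}(θ₁,φ₁)·Y_{l m}(θ₂,φ₂) over m ∈ [−2, 2]; prefactor 4π/(2·2+1) = 2.513274:
  m=-2: Y*=-0.320593+0.150138i  Y=-0.193933-0.215307i  product +0.094499+0.039909i
  m=-1: Y*=+0.046436+0.208648i  Y=+0.136005-0.305546i  product +0.070067+0.014189i
  m=+0: Y*=-0.236355-0.000000i  Y=-0.079008+0.000000i  product +0.018674+0.000000i
  m=+1: Y*=-0.046436+0.208648i  Y=-0.136005-0.305546i  product +0.070067-0.014189i
  m=+2: Y*=-0.320593-0.150138i  Y=-0.193933+0.215307i  product +0.094499-0.039909i
Σ over m = +0.347807+0.000000i; ×(4π/5) → +0.874134+0.000000i. Real part: 0.874134

0.874134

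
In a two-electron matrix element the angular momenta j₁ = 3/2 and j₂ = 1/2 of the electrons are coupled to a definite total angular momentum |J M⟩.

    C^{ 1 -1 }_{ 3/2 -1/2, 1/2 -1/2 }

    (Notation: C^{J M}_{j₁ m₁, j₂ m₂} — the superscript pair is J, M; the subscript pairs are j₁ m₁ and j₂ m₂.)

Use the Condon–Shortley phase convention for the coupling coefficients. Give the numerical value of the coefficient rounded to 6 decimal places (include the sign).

√[3·1!2!0!/4! · 1!2!0!1!0!2!] = √(1)
  +(−1)^0/∏(0,1,2,0,0,0)! = 1/2  (running 1/2)
⟨..|..⟩ = √(1)·(1/2) = +0.500000

+0.500000  (= +√(1/4))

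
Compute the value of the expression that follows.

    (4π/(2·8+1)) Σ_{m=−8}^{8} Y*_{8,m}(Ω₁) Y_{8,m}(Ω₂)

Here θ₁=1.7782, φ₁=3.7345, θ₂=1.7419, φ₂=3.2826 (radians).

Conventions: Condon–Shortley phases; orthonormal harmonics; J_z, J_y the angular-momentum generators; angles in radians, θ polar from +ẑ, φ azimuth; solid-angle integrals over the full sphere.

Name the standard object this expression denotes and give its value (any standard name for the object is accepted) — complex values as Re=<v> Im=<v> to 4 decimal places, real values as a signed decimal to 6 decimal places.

Legendre polynomial (addition theorem), -0.409078

This sum is the spherical-harmonic addition theorem: it equals the Legendre polynomial P_l(cos γ) of the angle γ between the two directions.
Expand P_8 via completeness: Σ_{m} conj(Y_{8,m}) at Ω₁ times Y_{8,m} at Ω₂ —
  [-8]  conj(Y_{8,-8})(Ω₁) = 0.01338 - 0.43320j ; Y_{8,-8}(Ω₂) = 0.19630 - 0.41403j ; Δ = -0.17673 - 0.09058j
  [-7]  conj(Y_{8,-7})(Ω₁) = -0.19441 - 0.30869j ; Y_{8,-7}(Ω₂) = 0.17455 - 0.26426j ; Δ = -0.11551 - 0.00251j
  [-6]  conj(Y_{8,-6})(Ω₁) = 0.11005 + 0.04860j ; Y_{8,-6}(Ω₂) = -0.12911 + 0.14580j ; Δ = -0.02129 + 0.00977j
  [-5]  conj(Y_{8,-5})(Ω₁) = 0.34964 - 0.06256j ; Y_{8,-5}(Ω₂) = -0.25130 + 0.21384j ; Δ = -0.07449 + 0.09049j
  [-4]  conj(Y_{8,-4})(Ω₁) = -0.00321 + 0.00311j ; Y_{8,-4}(Ω₂) = 0.08109 - 0.05130j ; Δ = -0.00010 + 0.00042j
  [-3]  conj(Y_{8,-3})(Ω₁) = -0.06846 + 0.32450j ; Y_{8,-3}(Ω₂) = 0.29572 - 0.13314j ; Δ = 0.02296 + 0.10508j
  [-2]  conj(Y_{8,-2})(Ω₁) = 0.01776 + 0.04382j ; Y_{8,-2}(Ω₂) = -0.04813 + 0.01394j ; Δ = -0.00147 - 0.00186j
  [-1]  conj(Y_{8,-1})(Ω₁) = -0.26312 - 0.17728j ; Y_{8,-1}(Ω₂) = -0.31588 + 0.04484j ; Δ = 0.09106 + 0.04420j
  [+0]  conj(Y_{8,0})(Ω₁) = -0.06236 + 0.00000j ; Y_{8,0}(Ω₂) = 0.03641 + 0.00000j ; Δ = -0.00227 + 0.00000j
  [+1]  conj(Y_{8,1})(Ω₁) = 0.26312 - 0.17728j ; Y_{8,1}(Ω₂) = 0.31588 + 0.04484j ; Δ = 0.09106 - 0.04420j
  [+2]  conj(Y_{8,2})(Ω₁) = 0.01776 - 0.04382j ; Y_{8,2}(Ω₂) = -0.04813 - 0.01394j ; Δ = -0.00147 + 0.00186j
  [+3]  conj(Y_{8,3})(Ω₁) = 0.06846 + 0.32450j ; Y_{8,3}(Ω₂) = -0.29572 - 0.13314j ; Δ = 0.02296 - 0.10508j
  [+4]  conj(Y_{8,4})(Ω₁) = -0.00321 - 0.00311j ; Y_{8,4}(Ω₂) = 0.08109 + 0.05130j ; Δ = -0.00010 - 0.00042j
  [+5]  conj(Y_{8,5})(Ω₁) = -0.34964 - 0.06256j ; Y_{8,5}(Ω₂) = 0.25130 + 0.21384j ; Δ = -0.07449 - 0.09049j
  [+6]  conj(Y_{8,6})(Ω₁) = 0.11005 - 0.04860j ; Y_{8,6}(Ω₂) = -0.12911 - 0.14580j ; Δ = -0.02129 - 0.00977j
  [+7]  conj(Y_{8,7})(Ω₁) = 0.19441 - 0.30869j ; Y_{8,7}(Ω₂) = -0.17455 - 0.26426j ; Δ = -0.11551 + 0.00251j
  [+8]  conj(Y_{8,8})(Ω₁) = 0.01338 + 0.43320j ; Y_{8,8}(Ω₂) = 0.19630 + 0.41403j ; Δ = -0.17673 + 0.09058j
Total Σ_m = -0.55341 + 0.00000j. Multiply by 0.739198: -0.40908 + 0.00000j. P_8(cos γ) = -0.409078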